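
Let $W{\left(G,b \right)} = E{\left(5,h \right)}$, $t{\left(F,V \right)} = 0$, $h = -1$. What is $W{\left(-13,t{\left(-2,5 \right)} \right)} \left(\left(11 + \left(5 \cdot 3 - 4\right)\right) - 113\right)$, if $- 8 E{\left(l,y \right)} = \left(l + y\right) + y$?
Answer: $\frac{273}{8} \approx 34.125$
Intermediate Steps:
$E{\left(l,y \right)} = - \frac{y}{4} - \frac{l}{8}$ ($E{\left(l,y \right)} = - \frac{\left(l + y\right) + y}{8} = - \frac{l + 2 y}{8} = - \frac{y}{4} - \frac{l}{8}$)
$W{\left(G,b \right)} = - \frac{3}{8}$ ($W{\left(G,b \right)} = \left(- \frac{1}{4}\right) \left(-1\right) - \frac{5}{8} = \frac{1}{4} - \frac{5}{8} = - \frac{3}{8}$)
$W{\left(-13,t{\left(-2,5 \right)} \right)} \left(\left(11 + \left(5 \cdot 3 - 4\right)\right) - 113\right) = - \frac{3 \left(\left(11 + \left(5 \cdot 3 - 4\right)\right) - 113\right)}{8} = - \frac{3 \left(\left(11 + \left(15 - 4\right)\right) - 113\right)}{8} = - \frac{3 \left(\left(11 + 11\right) - 113\right)}{8} = - \frac{3 \left(22 - 113\right)}{8} = \left(- \frac{3}{8}\right) \left(-91\right) = \frac{273}{8}$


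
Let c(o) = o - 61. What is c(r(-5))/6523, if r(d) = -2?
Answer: -63/6523 ≈ -0.0096581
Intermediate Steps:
c(o) = -61 + o
c(r(-5))/6523 = (-61 - 2)/6523 = -63*1/6523 = -63/6523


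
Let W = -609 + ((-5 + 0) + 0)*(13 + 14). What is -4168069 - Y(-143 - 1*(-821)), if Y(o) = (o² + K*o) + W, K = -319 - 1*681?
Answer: -3949009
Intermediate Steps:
K = -1000 (K = -319 - 681 = -1000)
W = -744 (W = -609 + (-5 + 0)*27 = -609 - 5*27 = -609 - 135 = -744)
Y(o) = -744 + o² - 1000*o (Y(o) = (o² - 1000*o) - 744 = -744 + o² - 1000*o)
-4168069 - Y(-143 - 1*(-821)) = -4168069 - (-744 + (-143 - 1*(-821))² - 1000*(-143 - 1*(-821))) = -4168069 - (-744 + (-143 + 821)² - 1000*(-143 + 821)) = -4168069 - (-744 + 678² - 1000*678) = -4168069 - (-744 + 459684 - 678000) = -4168069 - 1*(-219060) = -4168069 + 219060 = -3949009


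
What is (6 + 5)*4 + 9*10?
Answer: 134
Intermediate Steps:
(6 + 5)*4 + 9*10 = 11*4 + 90 = 44 + 90 = 134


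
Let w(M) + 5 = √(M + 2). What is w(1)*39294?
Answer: -196470 + 39294*√3 ≈ -1.2841e+5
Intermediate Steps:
w(M) = -5 + √(2 + M) (w(M) = -5 + √(M + 2) = -5 + √(2 + M))
w(1)*39294 = (-5 + √(2 + 1))*39294 = (-5 + √3)*39294 = -196470 + 39294*√3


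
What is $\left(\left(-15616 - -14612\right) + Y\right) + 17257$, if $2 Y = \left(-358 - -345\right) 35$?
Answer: $\frac{32051}{2} \approx 16026.0$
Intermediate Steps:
$Y = - \frac{455}{2}$ ($Y = \frac{\left(-358 - -345\right) 35}{2} = \frac{\left(-358 + 345\right) 35}{2} = \frac{\left(-13\right) 35}{2} = \frac{1}{2} \left(-455\right) = - \frac{455}{2} \approx -227.5$)
$\left(\left(-15616 - -14612\right) + Y\right) + 17257 = \left(\left(-15616 - -14612\right) - \frac{455}{2}\right) + 17257 = \left(\left(-15616 + 14612\right) - \frac{455}{2}\right) + 17257 = \left(-1004 - \frac{455}{2}\right) + 17257 = - \frac{2463}{2} + 17257 = \frac{32051}{2}$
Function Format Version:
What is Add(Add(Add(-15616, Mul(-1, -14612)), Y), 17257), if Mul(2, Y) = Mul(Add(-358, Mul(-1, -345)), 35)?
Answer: Rational(32051, 2) ≈ 16026.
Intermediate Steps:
Y = Rational(-455, 2) (Y = Mul(Rational(1, 2), Mul(Add(-358, Mul(-1, -345)), 35)) = Mul(Rational(1, 2), Mul(Add(-358, 345), 35)) = Mul(Rational(1, 2), Mul(-13, 35)) = Mul(Rational(1, 2), -455) = Rational(-455, 2) ≈ -227.50)
Add(Add(Add(-15616, Mul(-1, -14612)), Y), 17257) = Add(Add(Add(-15616, Mul(-1, -14612)), Rational(-455, 2)), 17257) = Add(Add(Add(-15616, 14612), Rational(-455, 2)), 17257) = Add(Add(-1004, Rational(-455, 2)), 17257) = Add(Rational(-2463, 2), 17257) = Rational(32051, 2)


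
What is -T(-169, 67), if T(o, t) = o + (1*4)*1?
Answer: 165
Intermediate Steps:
T(o, t) = 4 + o (T(o, t) = o + 4*1 = o + 4 = 4 + o)
-T(-169, 67) = -(4 - 169) = -1*(-165) = 165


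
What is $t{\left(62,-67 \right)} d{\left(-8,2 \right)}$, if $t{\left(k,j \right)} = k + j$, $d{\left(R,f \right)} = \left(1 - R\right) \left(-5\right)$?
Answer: $225$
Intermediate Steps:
$d{\left(R,f \right)} = -5 + 5 R$
$t{\left(k,j \right)} = j + k$
$t{\left(62,-67 \right)} d{\left(-8,2 \right)} = \left(-67 + 62\right) \left(-5 + 5 \left(-8\right)\right) = - 5 \left(-5 - 40\right) = \left(-5\right) \left(-45\right) = 225$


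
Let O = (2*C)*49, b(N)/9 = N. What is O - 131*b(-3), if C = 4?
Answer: 3929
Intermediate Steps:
b(N) = 9*N
O = 392 (O = (2*4)*49 = 8*49 = 392)
O - 131*b(-3) = 392 - 1179*(-3) = 392 - 131*(-27) = 392 + 3537 = 3929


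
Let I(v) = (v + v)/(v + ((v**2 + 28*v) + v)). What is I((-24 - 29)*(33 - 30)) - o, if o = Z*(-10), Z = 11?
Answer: 14188/129 ≈ 109.98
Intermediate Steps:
o = -110 (o = 11*(-10) = -110)
I(v) = 2*v/(v**2 + 30*v) (I(v) = (2*v)/(v + (v**2 + 29*v)) = (2*v)/(v**2 + 30*v) = 2*v/(v**2 + 30*v))
I((-24 - 29)*(33 - 30)) - o = 2/(30 + (-24 - 29)*(33 - 30)) - 1*(-110) = 2/(30 - 53*3) + 110 = 2/(30 - 159) + 110 = 2/(-129) + 110 = 2*(-1/129) + 110 = -2/129 + 110 = 14188/129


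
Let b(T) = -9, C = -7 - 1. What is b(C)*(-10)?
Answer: 90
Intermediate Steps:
C = -8
b(C)*(-10) = -9*(-10) = 90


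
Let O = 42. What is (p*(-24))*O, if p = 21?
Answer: -21168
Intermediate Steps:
(p*(-24))*O = (21*(-24))*42 = -504*42 = -21168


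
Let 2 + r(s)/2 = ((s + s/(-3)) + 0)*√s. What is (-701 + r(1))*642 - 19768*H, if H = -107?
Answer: 1663422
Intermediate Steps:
r(s) = -4 + 4*s^(3/2)/3 (r(s) = -4 + 2*(((s + s/(-3)) + 0)*√s) = -4 + 2*(((s + s*(-⅓)) + 0)*√s) = -4 + 2*(((s - s/3) + 0)*√s) = -4 + 2*((2*s/3 + 0)*√s) = -4 + 2*((2*s/3)*√s) = -4 + 2*(2*s^(3/2)/3) = -4 + 4*s^(3/2)/3)
(-701 + r(1))*642 - 19768*H = (-701 + (-4 + 4*1^(3/2)/3))*642 - 19768*(-107) = (-701 + (-4 + (4/3)*1))*642 + 2115176 = (-701 + (-4 + 4/3))*642 + 2115176 = (-701 - 8/3)*642 + 2115176 = -2111/3*642 + 2115176 = -451754 + 2115176 = 1663422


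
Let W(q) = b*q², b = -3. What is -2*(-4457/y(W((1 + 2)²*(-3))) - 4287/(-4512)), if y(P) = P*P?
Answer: -6828159373/3596792688 ≈ -1.8984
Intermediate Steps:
W(q) = -3*q²
y(P) = P²
-2*(-4457/y(W((1 + 2)²*(-3))) - 4287/(-4512)) = -2*(-4457*1/(729*(1 + 2)⁸) - 4287/(-4512)) = -2*(-4457/((-3*(3²*(-3))²)²) - 4287*(-1/4512)) = -2*(-4457/((-3*(9*(-3))²)²) + 1429/1504) = -2*(-4457/((-3*(-27)²)²) + 1429/1504) = -2*(-4457/((-3*729)²) + 1429/1504) = -2*(-4457/((-2187)²) + 1429/1504) = -2*(-4457/4782969 + 1429/1504) = -2*6828159373/7193585376 = -6828159373/3596792688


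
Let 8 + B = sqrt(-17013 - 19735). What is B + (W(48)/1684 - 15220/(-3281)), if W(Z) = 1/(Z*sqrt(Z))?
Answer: -11028/3281 + sqrt(3)/969984 + 2*I*sqrt(9187) ≈ -3.3612 + 191.7*I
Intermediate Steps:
W(Z) = Z**(-3/2) (W(Z) = 1/(Z**(3/2)) = Z**(-3/2))
B = -8 + 2*I*sqrt(9187) (B = -8 + sqrt(-17013 - 19735) = -8 + sqrt(-36748) = -8 + 2*I*sqrt(9187) ≈ -8.0 + 191.7*I)
B + (W(48)/1684 - 15220/(-3281)) = (-8 + 2*I*sqrt(9187)) + (1/(48**(3/2)*1684) - 15220/(-3281)) = (-8 + 2*I*sqrt(9187)) + ((sqrt(3)/576)*(1/1684) - 15220*(-1/3281)) = (-8 + 2*I*sqrt(9187)) + (sqrt(3)/969984 + 15220/3281) = (-8 + 2*I*sqrt(9187)) + (15220/3281 + sqrt(3)/969984) = -11028/3281 + sqrt(3)/969984 + 2*I*sqrt(9187)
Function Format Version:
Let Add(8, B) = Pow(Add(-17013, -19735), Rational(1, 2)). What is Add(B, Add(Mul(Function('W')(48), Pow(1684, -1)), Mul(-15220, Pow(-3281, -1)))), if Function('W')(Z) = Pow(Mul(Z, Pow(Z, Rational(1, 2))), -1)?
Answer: Add(Rational(-11028, 3281), Mul(Rational(1, 969984), Pow(3, Rational(1, 2))), Mul(2, I, Pow(9187, Rational(1, 2)))) ≈ Add(-3.3612, Mul(191.70, I))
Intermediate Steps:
Function('W')(Z) = Pow(Z, Rational(-3, 2)) (Function('W')(Z) = Pow(Pow(Z, Rational(3, 2)), -1) = Pow(Z, Rational(-3, 2)))
B = Add(-8, Mul(2, I, Pow(9187, Rational(1, 2)))) (B = Add(-8, Pow(Add(-17013, -19735), Rational(1, 2))) = Add(-8, Pow(-36748, Rational(1, 2))) = Add(-8, Mul(2, I, Pow(9187, Rational(1, 2)))) ≈ Add(-8.0000, Mul(191.70, I)))
Add(B, Add(Mul(Function('W')(48), Pow(1684, -1)), Mul(-15220, Pow(-3281, -1)))) = Add(Add(-8, Mul(2, I, Pow(9187, Rational(1, 2)))), Add(Mul(Pow(48, Rational(-3, 2)), Pow(1684, -1)), Mul(-15220, Pow(-3281, -1)))) = Add(Add(-8, Mul(2, I, Pow(9187, Rational(1, 2)))), Add(Mul(Mul(Rational(1, 576), Pow(3, Rational(1, 2))), Rational(1, 1684)), Mul(-15220, Rational(-1, 3281)))) = Add(Add(-8, Mul(2, I, Pow(9187, Rational(1, 2)))), Add(Mul(Rational(1, 969984), Pow(3, Rational(1, 2))), Rational(15220, 3281))) = Add(Add(-8, Mul(2, I, Pow(9187, Rational(1, 2)))), Add(Rational(15220, 3281), Mul(Rational(1, 969984), Pow(3, Rational(1, 2))))) = Add(Rational(-11028, 3281), Mul(Rational(1, 969984), Pow(3, Rational(1, 2))), Mul(2, I, Pow(9187, Rational(1, 2))))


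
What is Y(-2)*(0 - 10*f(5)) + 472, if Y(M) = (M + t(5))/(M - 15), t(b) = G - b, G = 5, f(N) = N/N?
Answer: 8004/17 ≈ 470.82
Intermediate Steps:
f(N) = 1
t(b) = 5 - b
Y(M) = M/(-15 + M) (Y(M) = (M + (5 - 1*5))/(M - 15) = (M + (5 - 5))/(-15 + M) = (M + 0)/(-15 + M) = M/(-15 + M))
Y(-2)*(0 - 10*f(5)) + 472 = (-2/(-15 - 2))*(0 - 10*1) + 472 = (-2/(-17))*(0 - 10) + 472 = -2*(-1/17)*(-10) + 472 = (2/17)*(-10) + 472 = -20/17 + 472 = 8004/17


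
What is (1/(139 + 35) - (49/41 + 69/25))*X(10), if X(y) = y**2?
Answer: -1408742/3567 ≈ -394.94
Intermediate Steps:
(1/(139 + 35) - (49/41 + 69/25))*X(10) = (1/(139 + 35) - (49/41 + 69/25))*10**2 = (1/174 - (49*(1/41) + 69*(1/25)))*100 = (1/174 - (49/41 + 69/25))*100 = (1/174 - 1*4054/1025)*100 = (1/174 - 4054/1025)*100 = -704371/178350*100 = -1408742/3567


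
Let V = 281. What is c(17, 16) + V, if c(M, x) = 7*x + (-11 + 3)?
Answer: 385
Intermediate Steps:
c(M, x) = -8 + 7*x (c(M, x) = 7*x - 8 = -8 + 7*x)
c(17, 16) + V = (-8 + 7*16) + 281 = (-8 + 112) + 281 = 104 + 281 = 385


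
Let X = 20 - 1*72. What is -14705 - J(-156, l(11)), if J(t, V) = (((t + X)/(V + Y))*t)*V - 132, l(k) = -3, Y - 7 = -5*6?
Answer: -18317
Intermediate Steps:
X = -52 (X = 20 - 72 = -52)
Y = -23 (Y = 7 - 5*6 = 7 - 30 = -23)
J(t, V) = -132 + V*t*(-52 + t)/(-23 + V) (J(t, V) = (((t - 52)/(V - 23))*t)*V - 132 = (((-52 + t)/(-23 + V))*t)*V - 132 = (t*(-52 + t)/(-23 + V))*V - 132 = V*t*(-52 + t)/(-23 + V) - 132 = -132 + V*t*(-52 + t)/(-23 + V))
-14705 - J(-156, l(11)) = -14705 - (3036 - 132*(-3) - 3*(-156)² - 52*(-3)*(-156))/(-23 - 3) = -14705 - (3036 + 396 - 3*24336 - 24336)/(-26) = -14705 - (-1)*(3036 + 396 - 73008 - 24336)/26 = -14705 - (-1)*(-93912)/26 = -14705 - 1*3612 = -14705 - 3612 = -18317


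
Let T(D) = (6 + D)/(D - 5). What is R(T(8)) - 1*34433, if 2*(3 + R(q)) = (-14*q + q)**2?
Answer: -293362/9 ≈ -32596.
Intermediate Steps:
T(D) = (6 + D)/(-5 + D)
R(q) = -3 + 169*q**2/2 (R(q) = -3 + (-14*q + q)**2/2 = -3 + (-13*q)**2/2 = -3 + (169*q**2)/2 = -3 + 169*q**2/2)
R(T(8)) - 1*34433 = (-3 + 169*((6 + 8)/(-5 + 8))**2/2) - 1*34433 = (-3 + 169*(14/3)**2/2) - 34433 = (-3 + (169/2)*(196/9)) - 34433 = (-3 + 16562/9) - 34433 = 16535/9 - 34433 = -293362/9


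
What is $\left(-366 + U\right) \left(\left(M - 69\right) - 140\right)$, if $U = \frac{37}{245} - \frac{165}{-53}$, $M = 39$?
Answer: $\frac{160144216}{2597} \approx 61665.0$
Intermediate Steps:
$U = \frac{42386}{12985}$ ($U = 37 \cdot \frac{1}{245} - - \frac{165}{53} = \frac{37}{245} + \frac{165}{53} = \frac{42386}{12985} \approx 3.2642$)
$\left(-366 + U\right) \left(\left(M - 69\right) - 140\right) = \left(-366 + \frac{42386}{12985}\right) \left(\left(39 - 69\right) - 140\right) = - \frac{4710124 \left(-30 - 140\right)}{12985} = \left(- \frac{4710124}{12985}\right) \left(-170\right) = \frac{160144216}{2597}$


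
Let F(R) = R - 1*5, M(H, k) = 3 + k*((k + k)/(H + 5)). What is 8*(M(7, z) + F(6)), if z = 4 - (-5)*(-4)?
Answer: 1120/3 ≈ 373.33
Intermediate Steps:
z = -16 (z = 4 - 1*20 = 4 - 20 = -16)
M(H, k) = 3 + 2*k**2/(5 + H) (M(H, k) = 3 + k*((2*k)/(5 + H)) = 3 + k*(2*k/(5 + H)) = 3 + 2*k**2/(5 + H))
F(R) = -5 + R (F(R) = R - 5 = -5 + R)
8*(M(7, z) + F(6)) = 8*((15 + 2*(-16)**2 + 3*7)/(5 + 7) + (-5 + 6)) = 8*((15 + 2*256 + 21)/12 + 1) = 8*((15 + 512 + 21)/12 + 1) = 8*((1/12)*548 + 1) = 8*(137/3 + 1) = 8*(140/3) = 1120/3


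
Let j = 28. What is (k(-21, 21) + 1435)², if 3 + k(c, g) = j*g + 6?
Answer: 4104676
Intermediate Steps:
k(c, g) = 3 + 28*g (k(c, g) = -3 + (28*g + 6) = -3 + (6 + 28*g) = 3 + 28*g)
(k(-21, 21) + 1435)² = ((3 + 28*21) + 1435)² = ((3 + 588) + 1435)² = (591 + 1435)² = 2026² = 4104676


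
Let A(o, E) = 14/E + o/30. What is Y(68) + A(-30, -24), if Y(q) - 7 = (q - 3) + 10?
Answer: 965/12 ≈ 80.417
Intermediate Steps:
Y(q) = 14 + q (Y(q) = 7 + ((q - 3) + 10) = 7 + ((-3 + q) + 10) = 7 + (7 + q) = 14 + q)
A(o, E) = 14/E + o/30 (A(o, E) = 14/E + o*(1/30) = 14/E + o/30)
Y(68) + A(-30, -24) = (14 + 68) + (14/(-24) + (1/30)*(-30)) = 82 + (14*(-1/24) - 1) = 82 + (-7/12 - 1) = 82 - 19/12 = 965/12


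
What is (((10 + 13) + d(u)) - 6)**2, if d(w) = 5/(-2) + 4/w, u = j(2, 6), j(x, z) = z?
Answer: 8281/36 ≈ 230.03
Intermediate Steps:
u = 6
d(w) = -5/2 + 4/w (d(w) = 5*(-1/2) + 4/w = -5/2 + 4/w)
(((10 + 13) + d(u)) - 6)**2 = (((10 + 13) + (-5/2 + 4/6)) - 6)**2 = ((23 + (-5/2 + 4*(1/6))) - 6)**2 = ((23 + (-5/2 + 2/3)) - 6)**2 = ((23 - 11/6) - 6)**2 = (127/6 - 6)**2 = (91/6)**2 = 8281/36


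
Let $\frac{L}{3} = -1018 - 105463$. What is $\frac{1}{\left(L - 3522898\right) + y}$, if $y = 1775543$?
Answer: $- \frac{1}{2066798} \approx -4.8384 \cdot 10^{-7}$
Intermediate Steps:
$L = -319443$ ($L = 3 \left(-1018 - 105463\right) = 3 \left(-106481\right) = -319443$)
$\frac{1}{\left(L - 3522898\right) + y} = \frac{1}{\left(-319443 - 3522898\right) + 1775543} = \frac{1}{-3842341 + 1775543} = \frac{1}{-2066798} = - \frac{1}{2066798}$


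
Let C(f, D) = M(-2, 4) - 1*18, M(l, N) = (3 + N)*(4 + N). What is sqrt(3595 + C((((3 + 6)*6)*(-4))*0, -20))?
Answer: sqrt(3633) ≈ 60.274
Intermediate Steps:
C(f, D) = 38 (C(f, D) = (12 + 4**2 + 7*4) - 1*18 = (12 + 16 + 28) - 18 = 56 - 18 = 38)
sqrt(3595 + C((((3 + 6)*6)*(-4))*0, -20)) = sqrt(3595 + 38) = sqrt(3633)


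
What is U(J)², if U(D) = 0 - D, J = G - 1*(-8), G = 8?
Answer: 256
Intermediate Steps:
J = 16 (J = 8 - 1*(-8) = 8 + 8 = 16)
U(D) = -D
U(J)² = (-1*16)² = (-16)² = 256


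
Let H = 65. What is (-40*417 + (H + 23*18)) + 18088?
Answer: 1887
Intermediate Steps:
(-40*417 + (H + 23*18)) + 18088 = (-40*417 + (65 + 23*18)) + 18088 = (-16680 + (65 + 414)) + 18088 = (-16680 + 479) + 18088 = -16201 + 18088 = 1887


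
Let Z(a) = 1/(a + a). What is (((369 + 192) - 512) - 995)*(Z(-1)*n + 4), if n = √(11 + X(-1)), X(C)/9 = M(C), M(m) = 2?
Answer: -3784 + 473*√29 ≈ -1236.8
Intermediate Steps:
Z(a) = 1/(2*a)
X(C) = 18 (X(C) = 9*2 = 18)
n = √29 (n = √(11 + 18) = √29 ≈ 5.3852)
(((369 + 192) - 512) - 995)*(Z(-1)*n + 4) = (((369 + 192) - 512) - 995)*(((½)/(-1))*√29 + 4) = ((561 - 512) - 995)*(((½)*(-1))*√29 + 4) = (49 - 995)*(-√29/2 + 4) = -946*(4 - √29/2) = -3784 + 473*√29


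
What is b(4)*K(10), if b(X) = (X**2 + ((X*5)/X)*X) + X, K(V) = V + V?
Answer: 800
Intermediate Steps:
K(V) = 2*V
b(X) = X**2 + 6*X (b(X) = (X**2 + ((5*X)/X)*X) + X = (X**2 + 5*X) + X = X**2 + 6*X)
b(4)*K(10) = (4*(6 + 4))*(2*10) = (4*10)*20 = 40*20 = 800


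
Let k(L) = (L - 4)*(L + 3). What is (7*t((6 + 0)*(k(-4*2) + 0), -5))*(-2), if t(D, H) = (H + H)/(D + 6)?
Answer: 70/183 ≈ 0.38251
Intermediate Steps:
k(L) = (-4 + L)*(3 + L)
t(D, H) = 2*H/(6 + D) (t(D, H) = (2*H)/(6 + D) = 2*H/(6 + D))
(7*t((6 + 0)*(k(-4*2) + 0), -5))*(-2) = (7*(2*(-5)/(6 + (6 + 0)*((-12 + (-4*2)² - (-4)*2) + 0))))*(-2) = (7*(2*(-5)/(6 + 6*((-12 + (-8)² - 1*(-8)) + 0))))*(-2) = (7*(2*(-5)/(6 + 6*((-12 + 64 + 8) + 0))))*(-2) = (7*(2*(-5)/(6 + 6*(60 + 0))))*(-2) = (7*(2*(-5)/(6 + 6*60)))*(-2) = (7*(2*(-5)/(6 + 360)))*(-2) = (7*(2*(-5)/366))*(-2) = (7*(2*(-5)*(1/366)))*(-2) = (7*(-5/183))*(-2) = -35/183*(-2) = 70/183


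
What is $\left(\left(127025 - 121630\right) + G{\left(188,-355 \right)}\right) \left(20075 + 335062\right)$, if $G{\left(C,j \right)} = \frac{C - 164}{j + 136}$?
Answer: $\frac{139862539299}{73} \approx 1.9159 \cdot 10^{9}$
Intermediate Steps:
$G{\left(C,j \right)} = \frac{-164 + C}{136 + j}$
$\left(\left(127025 - 121630\right) + G{\left(188,-355 \right)}\right) \left(20075 + 335062\right) = \left(\left(127025 - 121630\right) + \frac{-164 + 188}{136 - 355}\right) \left(20075 + 335062\right) = \left(\left(127025 - 121630\right) + \frac{1}{-219} \cdot 24\right) 355137 = \left(5395 - \frac{8}{73}\right) 355137 = \frac{393827}{73} \cdot 355137 = \frac{139862539299}{73}$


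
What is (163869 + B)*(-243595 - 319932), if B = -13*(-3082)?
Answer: -114922878745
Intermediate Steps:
B = 40066
(163869 + B)*(-243595 - 319932) = (163869 + 40066)*(-243595 - 319932) = 203935*(-563527) = -114922878745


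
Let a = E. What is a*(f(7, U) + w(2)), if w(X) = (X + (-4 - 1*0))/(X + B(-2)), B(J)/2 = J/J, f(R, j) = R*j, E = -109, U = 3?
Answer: -4469/2 ≈ -2234.5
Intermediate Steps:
B(J) = 2 (B(J) = 2*(J/J) = 2*1 = 2)
w(X) = (-4 + X)/(2 + X) (w(X) = (X + (-4 - 1*0))/(X + 2) = (X + (-4 + 0))/(2 + X) = (X - 4)/(2 + X) = (-4 + X)/(2 + X))
a = -109
a*(f(7, U) + w(2)) = -109*(7*3 + (-4 + 2)/(2 + 2)) = -109*(21 - 2/4) = -109*(21 + (¼)*(-2)) = -109*(21 - ½) = -109*41/2 = -4469/2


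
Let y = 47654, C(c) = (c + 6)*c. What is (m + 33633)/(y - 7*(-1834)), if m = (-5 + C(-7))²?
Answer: 33637/60492 ≈ 0.55606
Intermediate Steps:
C(c) = c*(6 + c) (C(c) = (6 + c)*c = c*(6 + c))
m = 4 (m = (-5 - 7*(6 - 7))² = (-5 - 7*(-1))² = (-5 + 7)² = 2² = 4)
(m + 33633)/(y - 7*(-1834)) = (4 + 33633)/(47654 - 7*(-1834)) = 33637/(47654 + 12838) = 33637/60492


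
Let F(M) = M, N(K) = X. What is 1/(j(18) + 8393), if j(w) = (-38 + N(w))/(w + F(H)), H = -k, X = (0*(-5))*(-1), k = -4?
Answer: 11/92304 ≈ 0.00011917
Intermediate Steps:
X = 0 (X = 0*(-1) = 0)
N(K) = 0
H = 4 (H = -1*(-4) = 4)
j(w) = -38/(4 + w) (j(w) = (-38 + 0)/(w + 4) = -38/(4 + w))
1/(j(18) + 8393) = 1/(-38/(4 + 18) + 8393) = 1/(-38/22 + 8393) = 1/(-38*1/22 + 8393) = 1/(-19/11 + 8393) = 1/(92304/11) = 11/92304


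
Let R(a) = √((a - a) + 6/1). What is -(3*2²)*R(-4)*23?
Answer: -276*√6 ≈ -676.06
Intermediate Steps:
R(a) = √6 (R(a) = √(0 + 6*1) = √(0 + 6) = √6)
-(3*2²)*R(-4)*23 = -(3*2²)*√6*23 = -(3*4)*√6*23 = -12*√6*23 = -276*√6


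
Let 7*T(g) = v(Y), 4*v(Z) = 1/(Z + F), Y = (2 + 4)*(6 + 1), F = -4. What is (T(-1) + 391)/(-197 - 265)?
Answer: -138675/163856 ≈ -0.84632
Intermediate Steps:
Y = 42 (Y = 6*7 = 42)
v(Z) = 1/(4*(-4 + Z)) (v(Z) = 1/(4*(Z - 4)) = 1/(4*(-4 + Z)))
T(g) = 1/1064 (T(g) = (1/(4*(-4 + 42)))/7 = ((1/4)/38)/7 = ((1/4)*(1/38))/7 = (1/7)*(1/152) = 1/1064)
(T(-1) + 391)/(-197 - 265) = (1/1064 + 391)/(-197 - 265) = (416025/1064)/(-462) = (416025/1064)*(-1/462) = -138675/163856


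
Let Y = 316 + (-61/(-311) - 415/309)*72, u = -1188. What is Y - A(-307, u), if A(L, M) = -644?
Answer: 28106496/32033 ≈ 877.42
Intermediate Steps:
Y = 7477244/32033 (Y = 316 + (-61*(-1/311) - 415*1/309)*72 = 316 + (61/311 - 415/309)*72 = 316 - 110216/96099*72 = 316 - 2645184/32033 = 7477244/32033 ≈ 233.42)
Y - A(-307, u) = 7477244/32033 - 1*(-644) = 7477244/32033 + 644 = 28106496/32033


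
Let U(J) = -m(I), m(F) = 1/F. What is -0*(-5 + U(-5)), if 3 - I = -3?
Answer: 0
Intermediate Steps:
I = 6 (I = 3 - 1*(-3) = 3 + 3 = 6)
U(J) = -⅙ (U(J) = -1/6 = -1*⅙ = -⅙)
-0*(-5 + U(-5)) = -0*(-5 - ⅙) = -0*(-31)/6 = -88794*0 = 0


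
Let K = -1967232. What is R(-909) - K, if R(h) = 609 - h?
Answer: 1968750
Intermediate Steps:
R(-909) - K = (609 - 1*(-909)) - 1*(-1967232) = (609 + 909) + 1967232 = 1518 + 1967232 = 1968750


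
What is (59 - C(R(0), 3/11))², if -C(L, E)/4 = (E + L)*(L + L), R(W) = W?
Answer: 3481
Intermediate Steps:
C(L, E) = -8*L*(E + L) (C(L, E) = -4*(E + L)*(L + L) = -4*(E + L)*2*L = -8*L*(E + L))
(59 - C(R(0), 3/11))² = (59 - (-8)*0*(3/11 + 0))² = (59 - (-8)*0*3/11)² = (59 - 1*0)² = (59 + 0)² = 59² = 3481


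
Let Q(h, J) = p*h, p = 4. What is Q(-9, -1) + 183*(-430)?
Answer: -78726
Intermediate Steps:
Q(h, J) = 4*h
Q(-9, -1) + 183*(-430) = 4*(-9) + 183*(-430) = -36 - 78690 = -78726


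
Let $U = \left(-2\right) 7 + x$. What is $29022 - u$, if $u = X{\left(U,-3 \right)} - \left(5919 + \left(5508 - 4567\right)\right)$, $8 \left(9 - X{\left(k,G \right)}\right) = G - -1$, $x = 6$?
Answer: $\frac{143491}{4} \approx 35873.0$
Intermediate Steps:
$U = -8$ ($U = \left(-2\right) 7 + 6 = -14 + 6 = -8$)
$X{\left(k,G \right)} = \frac{71}{8} - \frac{G}{8}$ ($X{\left(k,G \right)} = 9 - \frac{G - -1}{8} = 9 - \frac{G + 1}{8} = 9 - \frac{1 + G}{8} = 9 - \left(\frac{1}{8} + \frac{G}{8}\right) = \frac{71}{8} - \frac{G}{8}$)
$u = - \frac{27403}{4}$ ($u = \left(\frac{71}{8} - - \frac{3}{8}\right) - \left(5919 + \left(5508 - 4567\right)\right) = \left(\frac{71}{8} + \frac{3}{8}\right) - \left(5919 + \left(5508 - 4567\right)\right) = \frac{37}{4} - \left(5919 + 941\right) = \frac{37}{4} - 6860 = - \frac{27403}{4} \approx -6850.8$)
$29022 - u = 29022 - - \frac{27403}{4} = 29022 + \frac{27403}{4} = \frac{143491}{4}$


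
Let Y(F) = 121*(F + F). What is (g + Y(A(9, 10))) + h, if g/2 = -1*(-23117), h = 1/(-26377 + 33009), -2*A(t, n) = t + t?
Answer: 292179393/6632 ≈ 44056.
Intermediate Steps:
A(t, n) = -t (A(t, n) = -(t + t)/2 = -t)
Y(F) = 242*F (Y(F) = 121*(2*F) = 242*F)
h = 1/6632 ≈ 0.00015078
g = 46234 (g = 2*(-1*(-23117)) = 2*23117 = 46234)
(g + Y(A(9, 10))) + h = (46234 + 242*(-1*9)) + 1/6632 = (46234 + 242*(-9)) + 1/6632 = (46234 - 2178) + 1/6632 = 44056 + 1/6632 = 292179393/6632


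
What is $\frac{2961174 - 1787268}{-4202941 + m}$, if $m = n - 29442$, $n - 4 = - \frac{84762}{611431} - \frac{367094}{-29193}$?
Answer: $- \frac{20953641231354798}{75545648918725909} \approx -0.27736$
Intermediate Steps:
$n = \frac{293376215180}{17849505183}$ ($n = 4 - \left(- \frac{367094}{29193} + \frac{84762}{611431}\right) = 4 - - \frac{221978194448}{17849505183} = 4 + \left(- \frac{84762}{611431} + \frac{367094}{29193}\right) = 4 + \frac{221978194448}{17849505183} = \frac{293376215180}{17849505183} \approx 16.436$)
$m = - \frac{525231755382706}{17849505183}$ ($m = \frac{293376215180}{17849505183} - 29442 = - \frac{525231755382706}{17849505183} \approx -29426.0$)
$\frac{2961174 - 1787268}{-4202941 + m} = \frac{2961174 - 1787268}{-4202941 - \frac{525231755382706}{17849505183}} = \frac{1173906}{- \frac{75545648918725909}{17849505183}} = 1173906 \left(- \frac{17849505183}{75545648918725909}\right) = - \frac{20953641231354798}{75545648918725909}$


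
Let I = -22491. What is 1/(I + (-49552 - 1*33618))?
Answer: -1/105661 ≈ -9.4642e-6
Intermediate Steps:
1/(I + (-49552 - 1*33618)) = 1/(-22491 + (-49552 - 1*33618)) = 1/(-22491 + (-49552 - 33618)) = 1/(-22491 - 83170) = 1/(-105661) = -1/105661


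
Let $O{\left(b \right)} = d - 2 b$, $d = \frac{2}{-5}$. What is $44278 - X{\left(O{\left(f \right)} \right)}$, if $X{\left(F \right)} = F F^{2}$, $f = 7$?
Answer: $\frac{5907998}{125} \approx 47264.0$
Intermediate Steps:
$d = - \frac{2}{5}$ ($d = 2 \left(- \frac{1}{5}\right) = - \frac{2}{5} \approx -0.4$)
$O{\left(b \right)} = - \frac{2}{5} - 2 b$
$X{\left(F \right)} = F^{3}$
$44278 - X{\left(O{\left(f \right)} \right)} = 44278 - \left(- \frac{2}{5} - 14\right)^{3} = 44278 - \left(- \frac{72}{5}\right)^{3} = 44278 - - \frac{373248}{125} = 44278 + \frac{373248}{125} = \frac{5907998}{125}$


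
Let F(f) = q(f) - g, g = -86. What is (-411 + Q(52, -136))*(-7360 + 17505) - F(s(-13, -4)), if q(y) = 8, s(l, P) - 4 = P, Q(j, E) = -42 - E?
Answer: -3216059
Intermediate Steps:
s(l, P) = 4 + P
F(f) = 94 (F(f) = 8 - 1*(-86) = 8 + 86 = 94)
(-411 + Q(52, -136))*(-7360 + 17505) - F(s(-13, -4)) = (-411 + (-42 - 1*(-136)))*(-7360 + 17505) - 1*94 = (-411 + (-42 + 136))*10145 - 94 = (-411 + 94)*10145 - 94 = -317*10145 - 94 = -3215965 - 94 = -3216059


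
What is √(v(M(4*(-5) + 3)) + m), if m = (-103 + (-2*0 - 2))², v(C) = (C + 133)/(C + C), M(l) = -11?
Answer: √1333354/11 ≈ 104.97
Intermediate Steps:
v(C) = (133 + C)/(2*C) (v(C) = (133 + C)/((2*C)) = (133 + C)*(1/(2*C)) = (133 + C)/(2*C))
m = 11025 (m = (-103 + (0 - 2))² = (-103 - 2)² = (-105)² = 11025)
√(v(M(4*(-5) + 3)) + m) = √((½)*(133 - 11)/(-11) + 11025) = √((½)*(-1/11)*122 + 11025) = √(-61/11 + 11025) = √(121214/11) = √1333354/11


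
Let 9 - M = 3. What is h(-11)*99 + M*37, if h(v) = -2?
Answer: 24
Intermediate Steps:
M = 6 (M = 9 - 1*3 = 9 - 3 = 6)
h(-11)*99 + M*37 = -2*99 + 6*37 = -198 + 222 = 24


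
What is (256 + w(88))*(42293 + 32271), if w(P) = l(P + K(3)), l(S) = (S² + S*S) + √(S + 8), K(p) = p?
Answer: 1254017352 + 223692*√11 ≈ 1.2548e+9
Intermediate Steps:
l(S) = √(8 + S) + 2*S² (l(S) = (S² + S²) + √(8 + S) = 2*S² + √(8 + S) = √(8 + S) + 2*S²)
w(P) = √(11 + P) + 2*(3 + P)² (w(P) = √(8 + (P + 3)) + 2*(P + 3)² = √(8 + (3 + P)) + 2*(3 + P)² = √(11 + P) + 2*(3 + P)²)
(256 + w(88))*(42293 + 32271) = (256 + (√(11 + 88) + 2*(3 + 88)²))*(42293 + 32271) = (256 + (√99 + 2*91²))*74564 = (256 + (3*√11 + 2*8281))*74564 = (256 + (3*√11 + 16562))*74564 = (256 + (16562 + 3*√11))*74564 = (16818 + 3*√11)*74564 = 1254017352 + 223692*√11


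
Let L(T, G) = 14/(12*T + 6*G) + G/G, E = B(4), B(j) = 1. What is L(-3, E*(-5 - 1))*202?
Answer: 2929/18 ≈ 162.72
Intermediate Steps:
E = 1
L(T, G) = 1 + 14/(6*G + 12*T) (L(T, G) = 14/(6*G + 12*T) + 1 = 1 + 14/(6*G + 12*T))
L(-3, E*(-5 - 1))*202 = ((7/3 + 1*(-5 - 1) + 2*(-3))/(1*(-5 - 1) + 2*(-3)))*202 = ((7/3 + 1*(-6) - 6)/(1*(-6) - 6))*202 = ((7/3 - 6 - 6)/(-6 - 6))*202 = (-29/3/(-12))*202 = -1/12*(-29/3)*202 = (29/36)*202 = 2929/18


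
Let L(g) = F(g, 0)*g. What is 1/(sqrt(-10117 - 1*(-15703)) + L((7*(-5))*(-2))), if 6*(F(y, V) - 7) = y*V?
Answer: 5/2393 - sqrt(114)/33502 ≈ 0.0017707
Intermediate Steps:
F(y, V) = 7 + V*y/6 (F(y, V) = 7 + (y*V)/6 = 7 + (V*y)/6 = 7 + V*y/6)
L(g) = 7*g (L(g) = (7 + (1/6)*0*g)*g = (7 + 0)*g = 7*g)
1/(sqrt(-10117 - 1*(-15703)) + L((7*(-5))*(-2))) = 1/(sqrt(-10117 - 1*(-15703)) + 7*((7*(-5))*(-2))) = 1/(sqrt(-10117 + 15703) + 7*(-35*(-2))) = 1/(sqrt(5586) + 7*70) = 1/(7*sqrt(114) + 490) = 1/(490 + 7*sqrt(114))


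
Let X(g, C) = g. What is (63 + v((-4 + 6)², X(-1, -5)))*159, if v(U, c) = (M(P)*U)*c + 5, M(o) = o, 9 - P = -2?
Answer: 3816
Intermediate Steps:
P = 11 (P = 9 - 1*(-2) = 9 + 2 = 11)
v(U, c) = 5 + 11*U*c (v(U, c) = (11*U)*c + 5 = 11*U*c + 5 = 5 + 11*U*c)
(63 + v((-4 + 6)², X(-1, -5)))*159 = (63 + (5 + 11*(-4 + 6)²*(-1)))*159 = (63 + (5 + 11*2²*(-1)))*159 = (63 + (5 + 11*4*(-1)))*159 = (63 + (5 - 44))*159 = (63 - 39)*159 = 24*159 = 3816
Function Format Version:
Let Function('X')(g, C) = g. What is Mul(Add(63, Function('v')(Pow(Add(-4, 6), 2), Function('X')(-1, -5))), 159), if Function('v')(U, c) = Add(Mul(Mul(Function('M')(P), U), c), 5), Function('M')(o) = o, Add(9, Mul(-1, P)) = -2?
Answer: 3816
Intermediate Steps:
P = 11 (P = Add(9, Mul(-1, -2)) = Add(9, 2) = 11)
Function('v')(U, c) = Add(5, Mul(11, U, c)) (Function('v')(U, c) = Add(Mul(Mul(11, U), c), 5) = Add(Mul(11, U, c), 5) = Add(5, Mul(11, U, c)))
Mul(Add(63, Function('v')(Pow(Add(-4, 6), 2), Function('X')(-1, -5))), 159) = Mul(Add(63, Add(5, Mul(11, Pow(Add(-4, 6), 2), -1))), 159) = Mul(Add(63, Add(5, Mul(11, Pow(2, 2), -1))), 159) = Mul(Add(63, Add(5, Mul(11, 4, -1))), 159) = Mul(Add(63, Add(5, -44)), 159) = Mul(Add(63, -39), 159) = Mul(24, 159) = 3816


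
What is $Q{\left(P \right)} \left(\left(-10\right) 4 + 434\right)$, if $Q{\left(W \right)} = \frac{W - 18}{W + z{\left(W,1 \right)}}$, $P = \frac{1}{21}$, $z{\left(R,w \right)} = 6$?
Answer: $- \frac{148538}{127} \approx -1169.6$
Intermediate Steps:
$P = \frac{1}{21} \approx 0.047619$
$Q{\left(W \right)} = \frac{-18 + W}{6 + W}$ ($Q{\left(W \right)} = \frac{W - 18}{W + 6} = \frac{-18 + W}{6 + W}$)
$Q{\left(P \right)} \left(\left(-10\right) 4 + 434\right) = \frac{-18 + \frac{1}{21}}{6 + \frac{1}{21}} \left(\left(-10\right) 4 + 434\right) = \frac{1}{\frac{127}{21}} \left(- \frac{377}{21}\right) \left(-40 + 434\right) = \frac{21}{127} \left(- \frac{377}{21}\right) 394 = \left(- \frac{377}{127}\right) 394 = - \frac{148538}{127}$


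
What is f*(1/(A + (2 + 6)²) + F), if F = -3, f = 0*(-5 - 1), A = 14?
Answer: 0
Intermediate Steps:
f = 0 (f = 0*(-6) = 0)
f*(1/(A + (2 + 6)²) + F) = 0*(1/(14 + (2 + 6)²) - 3) = 0*(1/(14 + 8²) - 3) = 0*(1/(14 + 64) - 3) = 0*(1/78 - 3) = 0*(-233/78) = 0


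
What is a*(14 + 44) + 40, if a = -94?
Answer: -5412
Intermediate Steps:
a*(14 + 44) + 40 = -94*(14 + 44) + 40 = -94*58 + 40 = -5452 + 40 = -5412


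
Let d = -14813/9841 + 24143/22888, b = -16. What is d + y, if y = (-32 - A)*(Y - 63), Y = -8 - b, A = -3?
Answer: 359157640079/225240808 ≈ 1594.5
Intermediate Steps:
d = -101448681/225240808 (d = -14813*1/9841 + 24143*(1/22888) = -14813/9841 + 24143/22888 = -101448681/225240808 ≈ -0.45040)
Y = 8 (Y = -8 - 1*(-16) = -8 + 16 = 8)
y = 1595 (y = (-32 - 1*(-3))*(8 - 63) = (-32 + 3)*(-55) = -29*(-55) = 1595)
d + y = -101448681/225240808 + 1595 = 359157640079/225240808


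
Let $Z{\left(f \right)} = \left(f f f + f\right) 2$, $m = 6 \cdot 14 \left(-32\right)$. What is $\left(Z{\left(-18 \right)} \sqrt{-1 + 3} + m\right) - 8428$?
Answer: $-11116 - 11700 \sqrt{2} \approx -27662.0$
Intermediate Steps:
$m = -2688$ ($m = 84 \left(-32\right) = -2688$)
$Z{\left(f \right)} = 2 f + 2 f^{3}$ ($Z{\left(f \right)} = \left(f^{2} f + f\right) 2 = \left(f^{3} + f\right) 2 = \left(f + f^{3}\right) 2 = 2 f + 2 f^{3}$)
$\left(Z{\left(-18 \right)} \sqrt{-1 + 3} + m\right) - 8428 = \left(2 \left(-18\right) \left(1 + \left(-18\right)^{2}\right) \sqrt{-1 + 3} - 2688\right) - 8428 = \left(2 \left(-18\right) \left(1 + 324\right) \sqrt{2} - 2688\right) - 8428 = \left(2 \left(-18\right) 325 \sqrt{2} - 2688\right) - 8428 = \left(- 11700 \sqrt{2} - 2688\right) - 8428 = \left(-2688 - 11700 \sqrt{2}\right) - 8428 = -11116 - 11700 \sqrt{2}$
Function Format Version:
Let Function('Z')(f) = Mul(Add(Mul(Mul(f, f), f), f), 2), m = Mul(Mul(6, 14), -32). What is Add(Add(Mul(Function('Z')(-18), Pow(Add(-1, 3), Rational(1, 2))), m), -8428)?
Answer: Add(-11116, Mul(-11700, Pow(2, Rational(1, 2)))) ≈ -27662.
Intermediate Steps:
m = -2688 (m = Mul(84, -32) = -2688)
Function('Z')(f) = Add(Mul(2, f), Mul(2, Pow(f, 3))) (Function('Z')(f) = Mul(Add(Mul(Pow(f, 2), f), f), 2) = Mul(Add(Pow(f, 3), f), 2) = Mul(Add(f, Pow(f, 3)), 2) = Add(Mul(2, f), Mul(2, Pow(f, 3))))
Add(Add(Mul(Function('Z')(-18), Pow(Add(-1, 3), Rational(1, 2))), m), -8428) = Add(Add(Mul(Mul(2, -18, Add(1, Pow(-18, 2))), Pow(Add(-1, 3), Rational(1, 2))), -2688), -8428) = Add(Add(Mul(Mul(2, -18, Add(1, 324)), Pow(2, Rational(1, 2))), -2688), -8428) = Add(Add(Mul(Mul(2, -18, 325), Pow(2, Rational(1, 2))), -2688), -8428) = Add(Add(Mul(-11700, Pow(2, Rational(1, 2))), -2688), -8428) = Add(Add(-2688, Mul(-11700, Pow(2, Rational(1, 2)))), -8428) = Add(-11116, Mul(-11700, Pow(2, Rational(1, 2))))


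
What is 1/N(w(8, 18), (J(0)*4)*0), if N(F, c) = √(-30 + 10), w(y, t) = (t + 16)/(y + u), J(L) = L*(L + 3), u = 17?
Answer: -I*√5/10 ≈ -0.22361*I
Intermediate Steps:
J(L) = L*(3 + L)
w(y, t) = (16 + t)/(17 + y) (w(y, t) = (t + 16)/(y + 17) = (16 + t)/(17 + y))
N(F, c) = 2*I*√5 (N(F, c) = √(-20) = 2*I*√5)
1/N(w(8, 18), (J(0)*4)*0) = 1/(2*I*√5) = -I*√5/10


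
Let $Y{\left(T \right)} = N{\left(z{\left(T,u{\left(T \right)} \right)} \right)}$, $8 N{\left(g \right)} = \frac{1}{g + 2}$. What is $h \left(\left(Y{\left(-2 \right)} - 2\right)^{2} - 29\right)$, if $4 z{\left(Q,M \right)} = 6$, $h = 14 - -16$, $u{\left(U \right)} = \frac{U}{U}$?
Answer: $- \frac{295665}{392} \approx -754.25$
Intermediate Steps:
$u{\left(U \right)} = 1$
$h = 30$ ($h = 14 + 16 = 30$)
$z{\left(Q,M \right)} = \frac{3}{2}$ ($z{\left(Q,M \right)} = \frac{1}{4} \cdot 6 = \frac{3}{2}$)
$N{\left(g \right)} = \frac{1}{8 \left(2 + g\right)}$ ($N{\left(g \right)} = \frac{1}{8 \left(g + 2\right)} = \frac{1}{8 \left(2 + g\right)}$)
$Y{\left(T \right)} = \frac{1}{28}$ ($Y{\left(T \right)} = \frac{1}{8 \left(2 + \frac{3}{2}\right)} = \frac{1}{8 \cdot \frac{7}{2}} = \frac{1}{8} \cdot \frac{2}{7} = \frac{1}{28}$)
$h \left(\left(Y{\left(-2 \right)} - 2\right)^{2} - 29\right) = 30 \left(\left(\frac{1}{28} - 2\right)^{2} - 29\right) = 30 \left(\left(- \frac{55}{28}\right)^{2} - 29\right) = 30 \left(\frac{3025}{784} - 29\right) = 30 \left(- \frac{19711}{784}\right) = - \frac{295665}{392}$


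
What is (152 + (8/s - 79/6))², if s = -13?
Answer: 116229961/6084 ≈ 19104.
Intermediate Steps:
(152 + (8/s - 79/6))² = (152 + (8/(-13) - 79/6))² = (152 + (8*(-1/13) - 79*⅙))² = (152 + (-8/13 - 79/6))² = (152 - 1075/78)² = (10781/78)² = 116229961/6084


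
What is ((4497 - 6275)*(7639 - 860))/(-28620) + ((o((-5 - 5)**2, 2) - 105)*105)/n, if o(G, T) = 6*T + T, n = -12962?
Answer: 19563156718/46371555 ≈ 421.88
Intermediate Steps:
o(G, T) = 7*T
((4497 - 6275)*(7639 - 860))/(-28620) + ((o((-5 - 5)**2, 2) - 105)*105)/n = ((4497 - 6275)*(7639 - 860))/(-28620) + ((7*2 - 105)*105)/(-12962) = -1778*6779*(-1/28620) + ((14 - 105)*105)*(-1/12962) = -12053062*(-1/28620) - 91*105*(-1/12962) = 6026531/14310 - 9555*(-1/12962) = 6026531/14310 + 9555/12962 = 19563156718/46371555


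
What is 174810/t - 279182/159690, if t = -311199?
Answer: -19132761353/8282561385 ≈ -2.3100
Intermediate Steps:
174810/t - 279182/159690 = 174810/(-311199) - 279182/159690 = 174810*(-1/311199) - 279182*1/159690 = -58270/103733 - 139591/79845 = -19132761353/8282561385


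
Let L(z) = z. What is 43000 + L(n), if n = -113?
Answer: 42887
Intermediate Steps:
43000 + L(n) = 43000 - 113 = 42887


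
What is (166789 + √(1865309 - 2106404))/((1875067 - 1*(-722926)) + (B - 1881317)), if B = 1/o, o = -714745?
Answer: 119211603805/512240587619 + 714745*I*√241095/512240587619 ≈ 0.23273 + 0.00068513*I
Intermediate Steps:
B = -1/714745 (B = 1/(-714745) = -1/714745 ≈ -1.3991e-6)
(166789 + √(1865309 - 2106404))/((1875067 - 1*(-722926)) + (B - 1881317)) = (166789 + √(1865309 - 2106404))/((1875067 - 1*(-722926)) + (-1/714745 - 1881317)) = (166789 + √(-241095))/((1875067 + 722926) - 1344661919166/714745) = (166789 + I*√241095)/(2597993 - 1344661919166/714745) = (166789 + I*√241095)/(512240587619/714745) = (166789 + I*√241095)*(714745/512240587619) = 119211603805/512240587619 + 714745*I*√241095/512240587619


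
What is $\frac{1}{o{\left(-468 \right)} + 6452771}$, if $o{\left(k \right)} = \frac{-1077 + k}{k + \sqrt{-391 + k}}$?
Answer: $\frac{1418855368853}{9155553443071927948} - \frac{1545 i \sqrt{859}}{9155553443071927948} \approx 1.5497 \cdot 10^{-7} - 4.9458 \cdot 10^{-15} i$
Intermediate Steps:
$o{\left(k \right)} = \frac{-1077 + k}{k + \sqrt{-391 + k}}$
$\frac{1}{o{\left(-468 \right)} + 6452771} = \frac{1}{\frac{-1077 - 468}{-468 + \sqrt{-391 - 468}} + 6452771} = \frac{1}{\frac{1}{-468 + \sqrt{-859}} \left(-1545\right) + 6452771} = \frac{1}{\frac{1}{-468 + i \sqrt{859}} \left(-1545\right) + 6452771} = \frac{1}{- \frac{1545}{-468 + i \sqrt{859}} + 6452771} = \frac{1}{6452771 - \frac{1545}{-468 + i \sqrt{859}}}$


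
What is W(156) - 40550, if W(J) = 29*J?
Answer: -36026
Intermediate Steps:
W(156) - 40550 = 29*156 - 40550 = 4524 - 40550 = -36026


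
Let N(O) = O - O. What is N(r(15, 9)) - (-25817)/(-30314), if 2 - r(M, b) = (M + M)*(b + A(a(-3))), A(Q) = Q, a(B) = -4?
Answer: -25817/30314 ≈ -0.85165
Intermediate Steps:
r(M, b) = 2 - 2*M*(-4 + b) (r(M, b) = 2 - (M + M)*(b - 4) = 2 - 2*M*(-4 + b))
N(O) = 0
N(r(15, 9)) - (-25817)/(-30314) = 0 - (-25817)/(-30314) = 0 - (-25817)*(-1)/30314 = 0 - 1*25817/30314 = 0 - 25817/30314 = -25817/30314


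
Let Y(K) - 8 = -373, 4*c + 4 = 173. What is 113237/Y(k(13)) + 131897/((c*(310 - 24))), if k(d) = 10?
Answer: -2640313769/8820955 ≈ -299.32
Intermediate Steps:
c = 169/4 (c = -1 + (¼)*173 = -1 + 173/4 = 169/4 ≈ 42.250)
Y(K) = -365 (Y(K) = 8 - 373 = -365)
113237/Y(k(13)) + 131897/((c*(310 - 24))) = 113237/(-365) + 131897/((169*(310 - 24)/4)) = 113237*(-1/365) + 131897/(((169/4)*286)) = -113237/365 + 131897/(24167/2) = -113237/365 + 131897*(2/24167) = -113237/365 + 263794/24167 = -2640313769/8820955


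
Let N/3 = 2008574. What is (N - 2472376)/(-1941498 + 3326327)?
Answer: 3553346/1384829 ≈ 2.5659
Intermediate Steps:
N = 6025722 (N = 3*2008574 = 6025722)
(N - 2472376)/(-1941498 + 3326327) = (6025722 - 2472376)/(-1941498 + 3326327) = 3553346/1384829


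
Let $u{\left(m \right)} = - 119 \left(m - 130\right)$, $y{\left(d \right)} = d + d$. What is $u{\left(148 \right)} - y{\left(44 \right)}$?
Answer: $-2230$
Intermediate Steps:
$y{\left(d \right)} = 2 d$
$u{\left(m \right)} = 15470 - 119 m$ ($u{\left(m \right)} = - 119 \left(-130 + m\right) = 15470 - 119 m$)
$u{\left(148 \right)} - y{\left(44 \right)} = \left(15470 - 17612\right) - 2 \cdot 44 = \left(15470 - 17612\right) - 88 = -2142 - 88 = -2230$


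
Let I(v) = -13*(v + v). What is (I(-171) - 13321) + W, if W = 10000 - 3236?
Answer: -2111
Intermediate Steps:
W = 6764
I(v) = -26*v
(I(-171) - 13321) + W = (-26*(-171) - 13321) + 6764 = (4446 - 13321) + 6764 = -8875 + 6764 = -2111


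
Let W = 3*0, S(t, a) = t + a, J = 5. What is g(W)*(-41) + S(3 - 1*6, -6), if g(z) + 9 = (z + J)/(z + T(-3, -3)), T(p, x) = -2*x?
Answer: 1955/6 ≈ 325.83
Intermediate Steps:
S(t, a) = a + t
W = 0
g(z) = -9 + (5 + z)/(6 + z) (g(z) = -9 + (z + 5)/(z - 2*(-3)) = -9 + (5 + z)/(z + 6) = -9 + (5 + z)/(6 + z))
g(W)*(-41) + S(3 - 1*6, -6) = ((-49 - 8*0)/(6 + 0))*(-41) + (-6 + (3 - 1*6)) = ((-49 + 0)/6)*(-41) + (-6 + (3 - 6)) = ((⅙)*(-49))*(-41) + (-6 - 3) = -49/6*(-41) - 9 = 2009/6 - 9 = 1955/6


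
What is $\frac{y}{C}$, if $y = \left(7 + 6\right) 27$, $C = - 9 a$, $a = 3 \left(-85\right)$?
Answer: $\frac{13}{85} \approx 0.15294$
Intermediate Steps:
$a = -255$
$C = 2295$ ($C = \left(-9\right) \left(-255\right) = 2295$)
$y = 351$ ($y = 13 \cdot 27 = 351$)
$\frac{y}{C} = \frac{351}{2295} = 351 \cdot \frac{1}{2295} = \frac{13}{85}$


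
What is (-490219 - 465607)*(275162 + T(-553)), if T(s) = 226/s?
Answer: -145442651561360/553 ≈ -2.6301e+11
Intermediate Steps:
(-490219 - 465607)*(275162 + T(-553)) = (-490219 - 465607)*(275162 + 226/(-553)) = -955826*(275162 + 226*(-1/553)) = -955826*(275162 - 226/553) = -955826*152164360/553 = -145442651561360/553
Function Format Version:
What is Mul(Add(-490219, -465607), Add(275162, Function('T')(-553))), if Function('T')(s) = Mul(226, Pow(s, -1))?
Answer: Rational(-145442651561360, 553) ≈ -2.6301e+11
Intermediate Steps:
Mul(Add(-490219, -465607), Add(275162, Function('T')(-553))) = Mul(Add(-490219, -465607), Add(275162, Mul(226, Pow(-553, -1)))) = Mul(-955826, Add(275162, Mul(226, Rational(-1, 553)))) = Mul(-955826, Add(275162, Rational(-226, 553))) = Mul(-955826, Rational(152164360, 553)) = Rational(-145442651561360, 553)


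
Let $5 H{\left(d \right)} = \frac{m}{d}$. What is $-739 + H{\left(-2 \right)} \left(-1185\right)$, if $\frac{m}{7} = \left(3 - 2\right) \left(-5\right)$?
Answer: $- \frac{9773}{2} \approx -4886.5$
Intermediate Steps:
$m = -35$ ($m = 7 \left(3 - 2\right) \left(-5\right) = 7 \cdot 1 \left(-5\right) = 7 \left(-5\right) = -35$)
$H{\left(d \right)} = - \frac{7}{d}$ ($H{\left(d \right)} = \frac{\left(-35\right) \frac{1}{d}}{5} = - \frac{7}{d}$)
$-739 + H{\left(-2 \right)} \left(-1185\right) = -739 + - \frac{7}{-2} \left(-1185\right) = -739 + \left(-7\right) \left(- \frac{1}{2}\right) \left(-1185\right) = -739 + \frac{7}{2} \left(-1185\right) = -739 - \frac{8295}{2} = - \frac{9773}{2}$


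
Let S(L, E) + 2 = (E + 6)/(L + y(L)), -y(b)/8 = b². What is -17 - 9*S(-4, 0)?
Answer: 31/22 ≈ 1.4091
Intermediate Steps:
y(b) = -8*b²
S(L, E) = -2 + (6 + E)/(L - 8*L²) (S(L, E) = -2 + (E + 6)/(L - 8*L²) = -2 + (6 + E)/(L - 8*L²))
-17 - 9*S(-4, 0) = -17 - 9*(-6 - 1*0 - 16*(-4)² + 2*(-4))/((-4)*(-1 + 8*(-4))) = -17 - (-9)*(-6 + 0 - 16*16 - 8)/(4*(-1 - 32)) = -17 - (-9)*(-6 + 0 - 256 - 8)/(4*(-33)) = -17 - (-9)*(-1)*(-270)/(4*33) = -17 - 9*(-45/22) = -17 + 405/22 = 31/22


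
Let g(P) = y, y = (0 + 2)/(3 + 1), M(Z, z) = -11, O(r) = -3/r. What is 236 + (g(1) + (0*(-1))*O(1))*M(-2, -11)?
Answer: 461/2 ≈ 230.50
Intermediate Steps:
y = ½ (y = 2/4 = 2*(¼) = ½ ≈ 0.50000)
g(P) = ½
236 + (g(1) + (0*(-1))*O(1))*M(-2, -11) = 236 + (½ + (0*(-1))*(-3/1))*(-11) = 236 + (½ + 0*(-3*1))*(-11) = 236 + (½ + 0*(-3))*(-11) = 236 + (½ + 0)*(-11) = 236 + (½)*(-11) = 236 - 11/2 = 461/2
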